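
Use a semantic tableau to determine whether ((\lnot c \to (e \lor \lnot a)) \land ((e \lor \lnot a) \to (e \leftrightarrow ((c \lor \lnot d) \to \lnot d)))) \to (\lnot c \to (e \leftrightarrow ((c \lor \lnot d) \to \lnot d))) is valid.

Assume the negation and expand:
Initial set: {\lnot (((\lnot c \to (e \lor \lnot a)) \land ((e \lor \lnot a) \to (e \leftrightarrow ((c \lor \lnot d) \to \lnot d)))) \to (\lnot c \to (e \leftrightarrow ((c \lor \lnot d) \to \lnot d))))}.
\lnot (((\lnot c \to (e \lor \lnot a)) \land ((e \lor \lnot a) \to (e \leftrightarrow ((c \lor \lnot d) \to \lnot d)))) \to (\lnot c \to (e \leftrightarrow ((c \lor \lnot d) \to \lnot d)))): α-rule — add ((\lnot c \to (e \lor \lnot a)) \land ((e \lor \lnot a) \to (e \leftrightarrow ((c \lor \lnot d) \to \lnot d)))), \lnot (\lnot c \to (e \leftrightarrow ((c \lor \lnot d) \to \lnot d))).
((\lnot c \to (e \lor \lnot a)) \land ((e \lor \lnot a) \to (e \leftrightarrow ((c \lor \lnot d) \to \lnot d)))): α-rule — add (\lnot c \to (e \lor \lnot a)), ((e \lor \lnot a) \to (e \leftrightarrow ((c \lor \lnot d) \to \lnot d))).
\lnot (\lnot c \to (e \leftrightarrow ((c \lor \lnot d) \to \lnot d))): α-rule — add \lnot c, \lnot (e \leftrightarrow ((c \lor \lnot d) \to \lnot d)).
(\lnot c \to (e \lor \lnot a)): β-rule — branch into \lnot \lnot c  //  (e \lor \lnot a).
  branch 1 (add \lnot \lnot c):
    × closes — contains both c and \lnot c.
  branch 2 (add (e \lor \lnot a)):
    ((e \lor \lnot a) \to (e \leftrightarrow ((c \lor \lnot d) \to \lnot d))): β-rule — branch into \lnot (e \lor \lnot a)  //  (e \leftrightarrow ((c \lor \lnot d) \to \lnot d)).
      branch 2.1 (add \lnot (e \lor \lnot a)):
        \lnot (e \lor \lnot a): α-rule — add \lnot e, \lnot \lnot a.
        \lnot (e \leftrightarrow ((c \lor \lnot d) \to \lnot d)): β-rule — branch into e, \lnot ((c \lor \lnot d) \to \lnot d)  //  \lnot e, ((c \lor \lnot d) \to \lnot d).
          branch 2.1.1 (add e, \lnot ((c \lor \lnot d) \to \lnot d)):
            × closes — contains both e and \lnot e.
          branch 2.1.2 (add \lnot e, ((c \lor \lnot d) \to \lnot d)):
            (e \lor \lnot a): β-rule — branch into e  //  \lnot a.
              branch 2.1.2.1 (add e):
                × closes — contains both e and \lnot e.
              branch 2.1.2.2 (add \lnot a):
                × closes — contains both a and \lnot a.
      branch 2.2 (add (e \leftrightarrow ((c \lor \lnot d) \to \lnot d))):
        \lnot (e \leftrightarrow ((c \lor \lnot d) \to \lnot d)): β-rule — branch into e, \lnot ((c \lor \lnot d) \to \lnot d)  //  \lnot e, ((c \lor \lnot d) \to \lnot d).
          branch 2.2.1 (add e, \lnot ((c \lor \lnot d) \to \lnot d)):
            \lnot ((c \lor \lnot d) \to \lnot d): α-rule — add (c \lor \lnot d), \lnot \lnot d.
            (e \lor \lnot a): β-rule — branch into e  //  \lnot a.
              branch 2.2.1.1 (add e):
                (e \leftrightarrow ((c \lor \lnot d) \to \lnot d)): β-rule — branch into e, ((c \lor \lnot d) \to \lnot d)  //  \lnot e, \lnot ((c \lor \lnot d) \to \lnot d).
                  branch 2.2.1.1.1 (add e, ((c \lor \lnot d) \to \lnot d)):
                    (c \lor \lnot d): β-rule — branch into c  //  \lnot d.
                      branch 2.2.1.1.1.1 (add c):
                        × closes — contains both c and \lnot c.
                      branch 2.2.1.1.1.2 (add \lnot d):
                        × closes — contains both d and \lnot d.
                  branch 2.2.1.1.2 (add \lnot e, \lnot ((c \lor \lnot d) \to \lnot d)):
                    × closes — contains both e and \lnot e.
              branch 2.2.1.2 (add \lnot a):
                (e \leftrightarrow ((c \lor \lnot d) \to \lnot d)): β-rule — branch into e, ((c \lor \lnot d) \to \lnot d)  //  \lnot e, \lnot ((c \lor \lnot d) \to \lnot d).
                  branch 2.2.1.2.1 (add e, ((c \lor \lnot d) \to \lnot d)):
                    (c \lor \lnot d): β-rule — branch into c  //  \lnot d.
                      branch 2.2.1.2.1.1 (add c):
                        × closes — contains both c and \lnot c.
                      branch 2.2.1.2.1.2 (add \lnot d):
                        × closes — contains both d and \lnot d.
                  branch 2.2.1.2.2 (add \lnot e, \lnot ((c \lor \lnot d) \to \lnot d)):
                    × closes — contains both e and \lnot e.
          branch 2.2.2 (add \lnot e, ((c \lor \lnot d) \to \lnot d)):
            (e \lor \lnot a): β-rule — branch into e  //  \lnot a.
              branch 2.2.2.1 (add e):
                × closes — contains both e and \lnot e.
              branch 2.2.2.2 (add \lnot a):
                (e \leftrightarrow ((c \lor \lnot d) \to \lnot d)): β-rule — branch into e, ((c \lor \lnot d) \to \lnot d)  //  \lnot e, \lnot ((c \lor \lnot d) \to \lnot d).
                  branch 2.2.2.2.1 (add e, ((c \lor \lnot d) \to \lnot d)):
                    × closes — contains both e and \lnot e.
                  branch 2.2.2.2.2 (add \lnot e, \lnot ((c \lor \lnot d) \to \lnot d)):
                    \lnot ((c \lor \lnot d) \to \lnot d): α-rule — add (c \lor \lnot d), \lnot \lnot d.
                    ((c \lor \lnot d) \to \lnot d): β-rule — branch into \lnot (c \lor \lnot d)  //  \lnot d.
                      branch 2.2.2.2.2.1 (add \lnot (c \lor \lnot d)):
                        \lnot (c \lor \lnot d): α-rule — add \lnot c, \lnot \lnot d.
                        (c \lor \lnot d): β-rule — branch into c  //  \lnot d.
                          branch 2.2.2.2.2.1.1 (add c):
                            × closes — contains both c and \lnot c.
                          branch 2.2.2.2.2.1.2 (add \lnot d):
                            × closes — contains both d and \lnot d.
                      branch 2.2.2.2.2.2 (add \lnot d):
                        × closes — contains both d and \lnot d.
All 15 branches close.
Every branch closed, so the negation is unsatisfiable and the formula is valid.

Valid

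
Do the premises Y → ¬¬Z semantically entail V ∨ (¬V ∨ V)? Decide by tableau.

Initial set: {T (Y → ¬¬Z); F (V ∨ (¬V ∨ V))}.
F (V ∨ (¬V ∨ V)): α-rule — add F V, F (¬V ∨ V).
F (¬V ∨ V): α-rule — add F ¬V, F V.
× closes — contains both V and ¬V.
All 1 branch closes.
Every branch closed, so the premises entail the conclusion.

Yes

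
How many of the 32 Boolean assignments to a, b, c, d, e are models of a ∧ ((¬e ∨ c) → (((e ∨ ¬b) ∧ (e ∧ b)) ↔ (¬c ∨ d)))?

8

Initial set: {(a ∧ ((¬e ∨ c) → (((e ∨ ¬b) ∧ (e ∧ b)) ↔ (¬c ∨ d))))}.
(a ∧ ((¬e ∨ c) → (((e ∨ ¬b) ∧ (e ∧ b)) ↔ (¬c ∨ d)))): α-rule — add a, ((¬e ∨ c) → (((e ∨ ¬b) ∧ (e ∧ b)) ↔ (¬c ∨ d))).
((¬e ∨ c) → (((e ∨ ¬b) ∧ (e ∧ b)) ↔ (¬c ∨ d))): β-rule — branch into ¬(¬e ∨ c)  //  (((e ∨ ¬b) ∧ (e ∧ b)) ↔ (¬c ∨ d)).
  branch 1 (add ¬(¬e ∨ c)):
    ¬(¬e ∨ c): α-rule — add ¬¬e, ¬c.
    ○ open, literals {a=T, c=F, e=T}.
  branch 2 (add (((e ∨ ¬b) ∧ (e ∧ b)) ↔ (¬c ∨ d))):
    (((e ∨ ¬b) ∧ (e ∧ b)) ↔ (¬c ∨ d)): β-rule — branch into ((e ∨ ¬b) ∧ (e ∧ b)), (¬c ∨ d)  //  ¬((e ∨ ¬b) ∧ (e ∧ b)), ¬(¬c ∨ d).
      branch 2.1 (add ((e ∨ ¬b) ∧ (e ∧ b)), (¬c ∨ d)):
        ((e ∨ ¬b) ∧ (e ∧ b)): α-rule — add (e ∨ ¬b), (e ∧ b).
        (e ∧ b): α-rule — add e, b.
        (¬c ∨ d): β-rule — branch into ¬c  //  d.
          branch 2.1.1 (add ¬c):
            (e ∨ ¬b): β-rule — branch into e  //  ¬b.
              branch 2.1.1.1 (add e):
                ○ open, literals {a=T, b=T, c=F, e=T}.
              branch 2.1.1.2 (add ¬b):
                × closes — contains both b and ¬b.
          branch 2.1.2 (add d):
            (e ∨ ¬b): β-rule — branch into e  //  ¬b.
              branch 2.1.2.1 (add e):
                ○ open, literals {a=T, b=T, d=T, e=T}.
              branch 2.1.2.2 (add ¬b):
                × closes — contains both b and ¬b.
      branch 2.2 (add ¬((e ∨ ¬b) ∧ (e ∧ b)), ¬(¬c ∨ d)):
        ¬(¬c ∨ d): α-rule — add ¬¬c, ¬d.
        ¬((e ∨ ¬b) ∧ (e ∧ b)): β-rule — branch into ¬(e ∨ ¬b)  //  ¬(e ∧ b).
          branch 2.2.1 (add ¬(e ∨ ¬b)):
            ¬(e ∨ ¬b): α-rule — add ¬e, ¬¬b.
            ○ open, literals {a=T, b=T, c=T, d=F, e=F}.
          branch 2.2.2 (add ¬(e ∧ b)):
            ¬(e ∧ b): β-rule — branch into ¬e  //  ¬b.
              branch 2.2.2.1 (add ¬e):
                ○ open, literals {a=T, c=T, d=F, e=F}.
              branch 2.2.2.2 (add ¬b):
                ○ open, literals {a=T, b=F, c=T, d=F}.
2 branches closed, 6 open.
Each open branch fixes some atoms; the unmentioned ones are free. Counting distinct full assignments: branch {a=T, c=F, e=T} (b, d) contributes 4 new; branch {a=T, b=T, c=F, e=T} (d) contributes 0 new; branch {a=T, b=T, d=T, e=T} (c) contributes 1 new; branch {a=T, b=T, c=T, d=F, e=F} (none free) contributes 1 new; branch {a=T, c=T, d=F, e=F} (b) contributes 1 new; branch {a=T, b=F, c=T, d=F} (e) contributes 1 new. Total: 8.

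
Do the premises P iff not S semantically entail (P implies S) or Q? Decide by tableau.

Initial set: {T (P iff not S); F ((P implies S) or Q)}.
F ((P implies S) or Q): α-rule — add F (P implies S), F Q.
F (P implies S): α-rule — add T P, F S.
T (P iff not S): β-rule — branch into T P, T not S  //  F P, F not S.
  branch 1 (add T P, T not S):
    ○ open, literals {P=true, Q=false, S=false}.
  branch 2 (add F P, F not S):
    × closes — contains both P and not P.
1 branch closed, 1 open.
An open branch gives a countermodel: P=true, Q=false, S=false (unmentioned atoms arbitrary); the premises hold there but the conclusion fails.

No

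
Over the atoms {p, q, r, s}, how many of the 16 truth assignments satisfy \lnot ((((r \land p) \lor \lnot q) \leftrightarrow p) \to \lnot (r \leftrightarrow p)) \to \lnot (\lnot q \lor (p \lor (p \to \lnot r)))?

10

Initial set: {(\lnot ((((r \land p) \lor \lnot q) \leftrightarrow p) \to \lnot (r \leftrightarrow p)) \to \lnot (\lnot q \lor (p \lor (p \to \lnot r))))}.
(\lnot ((((r \land p) \lor \lnot q) \leftrightarrow p) \to \lnot (r \leftrightarrow p)) \to \lnot (\lnot q \lor (p \lor (p \to \lnot r)))): β-rule — branch into \lnot \lnot ((((r \land p) \lor \lnot q) \leftrightarrow p) \to \lnot (r \leftrightarrow p))  //  \lnot (\lnot q \lor (p \lor (p \to \lnot r))).
  branch 1 (add \lnot \lnot ((((r \land p) \lor \lnot q) \leftrightarrow p) \to \lnot (r \leftrightarrow p))):
    \lnot \lnot ((((r \land p) \lor \lnot q) \leftrightarrow p) \to \lnot (r \leftrightarrow p)): β-rule — branch into \lnot (((r \land p) \lor \lnot q) \leftrightarrow p)  //  \lnot (r \leftrightarrow p).
      branch 1.1 (add \lnot (((r \land p) \lor \lnot q) \leftrightarrow p)):
        \lnot (((r \land p) \lor \lnot q) \leftrightarrow p): β-rule — branch into ((r \land p) \lor \lnot q), \lnot p  //  \lnot ((r \land p) \lor \lnot q), p.
          branch 1.1.1 (add ((r \land p) \lor \lnot q), \lnot p):
            ((r \land p) \lor \lnot q): β-rule — branch into (r \land p)  //  \lnot q.
              branch 1.1.1.1 (add (r \land p)):
                (r \land p): α-rule — add r, p.
                × closes — contains both p and \lnot p.
              branch 1.1.1.2 (add \lnot q):
                ○ open, literals {p=0, q=0}.
          branch 1.1.2 (add \lnot ((r \land p) \lor \lnot q), p):
            \lnot ((r \land p) \lor \lnot q): α-rule — add \lnot (r \land p), \lnot \lnot q.
            \lnot (r \land p): β-rule — branch into \lnot r  //  \lnot p.
              branch 1.1.2.1 (add \lnot r):
                ○ open, literals {p=1, q=1, r=0}.
              branch 1.1.2.2 (add \lnot p):
                × closes — contains both p and \lnot p.
      branch 1.2 (add \lnot (r \leftrightarrow p)):
        \lnot (r \leftrightarrow p): β-rule — branch into r, \lnot p  //  \lnot r, p.
          branch 1.2.1 (add r, \lnot p):
            ○ open, literals {p=0, r=1}.
          branch 1.2.2 (add \lnot r, p):
            ○ open, literals {p=1, r=0}.
  branch 2 (add \lnot (\lnot q \lor (p \lor (p \to \lnot r)))):
    \lnot (\lnot q \lor (p \lor (p \to \lnot r))): α-rule — add \lnot \lnot q, \lnot (p \lor (p \to \lnot r)).
    \lnot (p \lor (p \to \lnot r)): α-rule — add \lnot p, \lnot (p \to \lnot r).
    \lnot (p \to \lnot r): α-rule — add p, \lnot \lnot r.
    × closes — contains both p and \lnot p.
3 branches closed, 4 open.
Each open branch fixes some atoms; the unmentioned ones are free. Counting distinct full assignments: branch {p=0, q=0} (r, s) contributes 4 new; branch {p=1, q=1, r=0} (s) contributes 2 new; branch {p=0, r=1} (q, s) contributes 2 new; branch {p=1, r=0} (q, s) contributes 2 new. Total: 10.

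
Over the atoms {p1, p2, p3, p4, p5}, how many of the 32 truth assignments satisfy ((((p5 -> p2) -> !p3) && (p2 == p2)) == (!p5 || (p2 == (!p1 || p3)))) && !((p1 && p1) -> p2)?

Initial set: {(((((p5 -> p2) -> !p3) && (p2 == p2)) == (!p5 || (p2 == (!p1 || p3)))) && !((p1 && p1) -> p2))}.
(((((p5 -> p2) -> !p3) && (p2 == p2)) == (!p5 || (p2 == (!p1 || p3)))) && !((p1 && p1) -> p2)): α-rule — add ((((p5 -> p2) -> !p3) && (p2 == p2)) == (!p5 || (p2 == (!p1 || p3)))), !((p1 && p1) -> p2).
!((p1 && p1) -> p2): α-rule — add (p1 && p1), !p2.
(p1 && p1): α-rule — add p1, p1.
((((p5 -> p2) -> !p3) && (p2 == p2)) == (!p5 || (p2 == (!p1 || p3)))): β-rule — branch into (((p5 -> p2) -> !p3) && (p2 == p2)), (!p5 || (p2 == (!p1 || p3)))  //  !(((p5 -> p2) -> !p3) && (p2 == p2)), !(!p5 || (p2 == (!p1 || p3))).
  branch 1 (add (((p5 -> p2) -> !p3) && (p2 == p2)), (!p5 || (p2 == (!p1 || p3)))):
    (((p5 -> p2) -> !p3) && (p2 == p2)): α-rule — add ((p5 -> p2) -> !p3), (p2 == p2).
    (!p5 || (p2 == (!p1 || p3))): β-rule — branch into !p5  //  (p2 == (!p1 || p3)).
      branch 1.1 (add !p5):
        ((p5 -> p2) -> !p3): β-rule — branch into !(p5 -> p2)  //  !p3.
          branch 1.1.1 (add !(p5 -> p2)):
            !(p5 -> p2): α-rule — add p5, !p2.
            × closes — contains both p5 and !p5.
          branch 1.1.2 (add !p3):
            (p2 == p2): β-rule — branch into p2, p2  //  !p2, !p2.
              branch 1.1.2.1 (add p2, p2):
                × closes — contains both p2 and !p2.
              branch 1.1.2.2 (add !p2, !p2):
                ○ open, literals {p1=T, p2=F, p3=F, p5=F}.
      branch 1.2 (add (p2 == (!p1 || p3))):
        ((p5 -> p2) -> !p3): β-rule — branch into !(p5 -> p2)  //  !p3.
          branch 1.2.1 (add !(p5 -> p2)):
            !(p5 -> p2): α-rule — add p5, !p2.
            (p2 == p2): β-rule — branch into p2, p2  //  !p2, !p2.
              branch 1.2.1.1 (add p2, p2):
                × closes — contains both p2 and !p2.
              branch 1.2.1.2 (add !p2, !p2):
                (p2 == (!p1 || p3)): β-rule — branch into p2, (!p1 || p3)  //  !p2, !(!p1 || p3).
                  branch 1.2.1.2.1 (add p2, (!p1 || p3)):
                    × closes — contains both p2 and !p2.
                  branch 1.2.1.2.2 (add !p2, !(!p1 || p3)):
                    !(!p1 || p3): α-rule — add !!p1, !p3.
                    ○ open, literals {p1=T, p2=F, p3=F, p5=T}.
          branch 1.2.2 (add !p3):
            (p2 == p2): β-rule — branch into p2, p2  //  !p2, !p2.
              branch 1.2.2.1 (add p2, p2):
                × closes — contains both p2 and !p2.
              branch 1.2.2.2 (add !p2, !p2):
                (p2 == (!p1 || p3)): β-rule — branch into p2, (!p1 || p3)  //  !p2, !(!p1 || p3).
                  branch 1.2.2.2.1 (add p2, (!p1 || p3)):
                    × closes — contains both p2 and !p2.
                  branch 1.2.2.2.2 (add !p2, !(!p1 || p3)):
                    !(!p1 || p3): α-rule — add !!p1, !p3.
                    ○ open, literals {p1=T, p2=F, p3=F}.
  branch 2 (add !(((p5 -> p2) -> !p3) && (p2 == p2)), !(!p5 || (p2 == (!p1 || p3)))):
    !(!p5 || (p2 == (!p1 || p3))): α-rule — add !!p5, !(p2 == (!p1 || p3)).
    !(((p5 -> p2) -> !p3) && (p2 == p2)): β-rule — branch into !((p5 -> p2) -> !p3)  //  !(p2 == p2).
      branch 2.1 (add !((p5 -> p2) -> !p3)):
        !((p5 -> p2) -> !p3): α-rule — add (p5 -> p2), !!p3.
        !(p2 == (!p1 || p3)): β-rule — branch into p2, !(!p1 || p3)  //  !p2, (!p1 || p3).
          branch 2.1.1 (add p2, !(!p1 || p3)):
            × closes — contains both p2 and !p2.
          branch 2.1.2 (add !p2, (!p1 || p3)):
            (p5 -> p2): β-rule — branch into !p5  //  p2.
              branch 2.1.2.1 (add !p5):
                × closes — contains both p5 and !p5.
              branch 2.1.2.2 (add p2):
                × closes — contains both p2 and !p2.
      branch 2.2 (add !(p2 == p2)):
        !(p2 == (!p1 || p3)): β-rule — branch into p2, !(!p1 || p3)  //  !p2, (!p1 || p3).
          branch 2.2.1 (add p2, !(!p1 || p3)):
            × closes — contains both p2 and !p2.
          branch 2.2.2 (add !p2, (!p1 || p3)):
            !(p2 == p2): β-rule — branch into p2, !p2  //  !p2, p2.
              branch 2.2.2.1 (add p2, !p2):
                × closes — contains both p2 and !p2.
              branch 2.2.2.2 (add !p2, p2):
                × closes — contains both p2 and !p2.
12 branches closed, 3 open.
Each open branch fixes some atoms; the unmentioned ones are free. Counting distinct full assignments: branch {p1=T, p2=F, p3=F, p5=F} (p4) contributes 2 new; branch {p1=T, p2=F, p3=F, p5=T} (p4) contributes 2 new; branch {p1=T, p2=F, p3=F} (p4, p5) contributes 0 new. Total: 4.

4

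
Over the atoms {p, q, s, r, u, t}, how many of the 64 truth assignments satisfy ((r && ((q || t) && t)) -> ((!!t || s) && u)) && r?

24

Initial set: {(((r && ((q || t) && t)) -> ((!!t || s) && u)) && r)}.
(((r && ((q || t) && t)) -> ((!!t || s) && u)) && r): α-rule — add ((r && ((q || t) && t)) -> ((!!t || s) && u)), r.
((r && ((q || t) && t)) -> ((!!t || s) && u)): β-rule — branch into !(r && ((q || t) && t))  //  ((!!t || s) && u).
  branch 1 (add !(r && ((q || t) && t))):
    !(r && ((q || t) && t)): β-rule — branch into !r  //  !((q || t) && t).
      branch 1.1 (add !r):
        × closes — contains both r and !r.
      branch 1.2 (add !((q || t) && t)):
        !((q || t) && t): β-rule — branch into !(q || t)  //  !t.
          branch 1.2.1 (add !(q || t)):
            !(q || t): α-rule — add !q, !t.
            ○ open, literals {q=false, r=true, t=false}.
          branch 1.2.2 (add !t):
            ○ open, literals {r=true, t=false}.
  branch 2 (add ((!!t || s) && u)):
    ((!!t || s) && u): α-rule — add (!!t || s), u.
    (!!t || s): β-rule — branch into !!t  //  s.
      branch 2.1 (add !!t):
        !!t: drop double negation, giving t.
        ○ open, literals {r=true, t=true, u=true}.
      branch 2.2 (add s):
        ○ open, literals {r=true, s=true, u=true}.
1 branch closed, 4 open.
Each open branch fixes some atoms; the unmentioned ones are free. Counting distinct full assignments: branch {q=false, r=true, t=false} (p, s, u) contributes 8 new; branch {r=true, t=false} (p, q, s, u) contributes 8 new; branch {r=true, t=true, u=true} (p, q, s) contributes 8 new; branch {r=true, s=true, u=true} (p, q, t) contributes 0 new. Total: 24.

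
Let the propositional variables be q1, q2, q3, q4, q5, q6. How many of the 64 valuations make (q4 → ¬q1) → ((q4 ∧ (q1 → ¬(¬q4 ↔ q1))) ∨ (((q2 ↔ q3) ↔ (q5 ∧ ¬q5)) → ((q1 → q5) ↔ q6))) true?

Initial set: {T ((q4 → ¬q1) → ((q4 ∧ (q1 → ¬(¬q4 ↔ q1))) ∨ (((q2 ↔ q3) ↔ (q5 ∧ ¬q5)) → ((q1 → q5) ↔ q6))))}.
T ((q4 → ¬q1) → ((q4 ∧ (q1 → ¬(¬q4 ↔ q1))) ∨ (((q2 ↔ q3) ↔ (q5 ∧ ¬q5)) → ((q1 → q5) ↔ q6)))): β-rule — branch into F (q4 → ¬q1)  //  T ((q4 ∧ (q1 → ¬(¬q4 ↔ q1))) ∨ (((q2 ↔ q3) ↔ (q5 ∧ ¬q5)) → ((q1 → q5) ↔ q6))).
  branch 1 (add F (q4 → ¬q1)):
    F (q4 → ¬q1): α-rule — add T q4, F ¬q1.
    ○ open, literals {q1=1, q4=1}.
  branch 2 (add T ((q4 ∧ (q1 → ¬(¬q4 ↔ q1))) ∨ (((q2 ↔ q3) ↔ (q5 ∧ ¬q5)) → ((q1 → q5) ↔ q6)))):
    T ((q4 ∧ (q1 → ¬(¬q4 ↔ q1))) ∨ (((q2 ↔ q3) ↔ (q5 ∧ ¬q5)) → ((q1 → q5) ↔ q6))): β-rule — branch into T (q4 ∧ (q1 → ¬(¬q4 ↔ q1)))  //  T (((q2 ↔ q3) ↔ (q5 ∧ ¬q5)) → ((q1 → q5) ↔ q6)).
      branch 2.1 (add T (q4 ∧ (q1 → ¬(¬q4 ↔ q1)))):
        T (q4 ∧ (q1 → ¬(¬q4 ↔ q1))): α-rule — add T q4, T (q1 → ¬(¬q4 ↔ q1)).
        T (q1 → ¬(¬q4 ↔ q1)): β-rule — branch into F q1  //  T ¬(¬q4 ↔ q1).
          branch 2.1.1 (add F q1):
            ○ open, literals {q1=0, q4=1}.
          branch 2.1.2 (add T ¬(¬q4 ↔ q1)):
            T ¬(¬q4 ↔ q1): β-rule — branch into T ¬q4, F q1  //  F ¬q4, T q1.
              branch 2.1.2.1 (add T ¬q4, F q1):
                × closes — contains both q4 and ¬q4.
              branch 2.1.2.2 (add F ¬q4, T q1):
                ○ open, literals {q1=1, q4=1}.
      branch 2.2 (add T (((q2 ↔ q3) ↔ (q5 ∧ ¬q5)) → ((q1 → q5) ↔ q6))):
        T (((q2 ↔ q3) ↔ (q5 ∧ ¬q5)) → ((q1 → q5) ↔ q6)): β-rule — branch into F ((q2 ↔ q3) ↔ (q5 ∧ ¬q5))  //  T ((q1 → q5) ↔ q6).
          branch 2.2.1 (add F ((q2 ↔ q3) ↔ (q5 ∧ ¬q5))):
            F ((q2 ↔ q3) ↔ (q5 ∧ ¬q5)): β-rule — branch into T (q2 ↔ q3), F (q5 ∧ ¬q5)  //  F (q2 ↔ q3), T (q5 ∧ ¬q5).
              branch 2.2.1.1 (add T (q2 ↔ q3), F (q5 ∧ ¬q5)):
                T (q2 ↔ q3): β-rule — branch into T q2, T q3  //  F q2, F q3.
                  branch 2.2.1.1.1 (add T q2, T q3):
                    F (q5 ∧ ¬q5): β-rule — branch into F q5  //  F ¬q5.
                      branch 2.2.1.1.1.1 (add F q5):
                        ○ open, literals {q2=1, q3=1, q5=0}.
                      branch 2.2.1.1.1.2 (add F ¬q5):
                        ○ open, literals {q2=1, q3=1, q5=1}.
                  branch 2.2.1.1.2 (add F q2, F q3):
                    F (q5 ∧ ¬q5): β-rule — branch into F q5  //  F ¬q5.
                      branch 2.2.1.1.2.1 (add F q5):
                        ○ open, literals {q2=0, q3=0, q5=0}.
                      branch 2.2.1.1.2.2 (add F ¬q5):
                        ○ open, literals {q2=0, q3=0, q5=1}.
              branch 2.2.1.2 (add F (q2 ↔ q3), T (q5 ∧ ¬q5)):
                T (q5 ∧ ¬q5): α-rule — add T q5, T ¬q5.
                × closes — contains both q5 and ¬q5.
          branch 2.2.2 (add T ((q1 → q5) ↔ q6)):
            T ((q1 → q5) ↔ q6): β-rule — branch into T (q1 → q5), T q6  //  F (q1 → q5), F q6.
              branch 2.2.2.1 (add T (q1 → q5), T q6):
                T (q1 → q5): β-rule — branch into F q1  //  T q5.
                  branch 2.2.2.1.1 (add F q1):
                    ○ open, literals {q1=0, q6=1}.
                  branch 2.2.2.1.2 (add T q5):
                    ○ open, literals {q5=1, q6=1}.
              branch 2.2.2.2 (add F (q1 → q5), F q6):
                F (q1 → q5): α-rule — add T q1, F q5.
                ○ open, literals {q1=1, q5=0, q6=0}.
2 branches closed, 10 open.
Each open branch fixes some atoms; the unmentioned ones are free. Counting distinct full assignments: branch {q1=1, q4=1} (q2, q3, q5, q6) contributes 16 new; branch {q1=0, q4=1} (q2, q3, q5, q6) contributes 16 new; branch {q1=1, q4=1} (q2, q3, q5, q6) contributes 0 new; branch {q2=1, q3=1, q5=0} (q1, q4, q6) contributes 4 new; branch {q2=1, q3=1, q5=1} (q1, q4, q6) contributes 4 new; branch {q2=0, q3=0, q5=0} (q1, q4, q6) contributes 4 new; branch {q2=0, q3=0, q5=1} (q1, q4, q6) contributes 4 new; branch {q1=0, q6=1} (q2, q3, q4, q5) contributes 4 new; branch {q5=1, q6=1} (q1, q2, q3, q4) contributes 2 new; branch {q1=1, q5=0, q6=0} (q2, q3, q4) contributes 2 new. Total: 56.

56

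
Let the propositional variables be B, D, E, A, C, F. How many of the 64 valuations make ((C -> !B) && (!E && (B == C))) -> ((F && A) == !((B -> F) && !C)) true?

Initial set: {(((C -> !B) && (!E && (B == C))) -> ((F && A) == !((B -> F) && !C)))}.
(((C -> !B) && (!E && (B == C))) -> ((F && A) == !((B -> F) && !C))): β-rule — branch into !((C -> !B) && (!E && (B == C)))  //  ((F && A) == !((B -> F) && !C)).
  branch 1 (add !((C -> !B) && (!E && (B == C)))):
    !((C -> !B) && (!E && (B == C))): β-rule — branch into !(C -> !B)  //  !(!E && (B == C)).
      branch 1.1 (add !(C -> !B)):
        !(C -> !B): α-rule — add C, !!B.
        ○ open, literals {B=1, C=1}.
      branch 1.2 (add !(!E && (B == C))):
        !(!E && (B == C)): β-rule — branch into !!E  //  !(B == C).
          branch 1.2.1 (add !!E):
            ○ open, literals {E=1}.
          branch 1.2.2 (add !(B == C)):
            !(B == C): β-rule — branch into B, !C  //  !B, C.
              branch 1.2.2.1 (add B, !C):
                ○ open, literals {B=1, C=0}.
              branch 1.2.2.2 (add !B, C):
                ○ open, literals {B=0, C=1}.
  branch 2 (add ((F && A) == !((B -> F) && !C))):
    ((F && A) == !((B -> F) && !C)): β-rule — branch into (F && A), !((B -> F) && !C)  //  !(F && A), !!((B -> F) && !C).
      branch 2.1 (add (F && A), !((B -> F) && !C)):
        (F && A): α-rule — add F, A.
        !((B -> F) && !C): β-rule — branch into !(B -> F)  //  !!C.
          branch 2.1.1 (add !(B -> F)):
            !(B -> F): α-rule — add B, !F.
            × closes — contains both F and !F.
          branch 2.1.2 (add !!C):
            ○ open, literals {A=1, C=1, F=1}.
      branch 2.2 (add !(F && A), !!((B -> F) && !C)):
        !!((B -> F) && !C): α-rule — add (B -> F), !C.
        !(F && A): β-rule — branch into !F  //  !A.
          branch 2.2.1 (add !F):
            (B -> F): β-rule — branch into !B  //  F.
              branch 2.2.1.1 (add !B):
                ○ open, literals {B=0, C=0, F=0}.
              branch 2.2.1.2 (add F):
                × closes — contains both F and !F.
          branch 2.2.2 (add !A):
            (B -> F): β-rule — branch into !B  //  F.
              branch 2.2.2.1 (add !B):
                ○ open, literals {A=0, B=0, C=0}.
              branch 2.2.2.2 (add F):
                ○ open, literals {A=0, C=0, F=1}.
2 branches closed, 8 open.
Each open branch fixes some atoms; the unmentioned ones are free. Counting distinct full assignments: branch {B=1, C=1} (D, E, A, F) contributes 16 new; branch {E=1} (B, D, A, C, F) contributes 24 new; branch {B=1, C=0} (D, E, A, F) contributes 8 new; branch {B=0, C=1} (D, E, A, F) contributes 8 new; branch {A=1, C=1, F=1} (B, D, E) contributes 0 new; branch {B=0, C=0, F=0} (D, E, A) contributes 4 new; branch {A=0, B=0, C=0} (D, E, F) contributes 2 new; branch {A=0, C=0, F=1} (B, D, E) contributes 0 new. Total: 62.

62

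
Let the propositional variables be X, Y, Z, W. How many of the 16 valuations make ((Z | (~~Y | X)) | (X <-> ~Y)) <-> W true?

Initial set: {T (((Z | (~~Y | X)) | (X <-> ~Y)) <-> W)}.
T (((Z | (~~Y | X)) | (X <-> ~Y)) <-> W): β-rule — branch into T ((Z | (~~Y | X)) | (X <-> ~Y)), T W  //  F ((Z | (~~Y | X)) | (X <-> ~Y)), F W.
  branch 1 (add T ((Z | (~~Y | X)) | (X <-> ~Y)), T W):
    T ((Z | (~~Y | X)) | (X <-> ~Y)): β-rule — branch into T (Z | (~~Y | X))  //  T (X <-> ~Y).
      branch 1.1 (add T (Z | (~~Y | X))):
        T (Z | (~~Y | X)): β-rule — branch into T Z  //  T (~~Y | X).
          branch 1.1.1 (add T Z):
            ○ open, literals {W=T, Z=T}.
          branch 1.1.2 (add T (~~Y | X)):
            T (~~Y | X): β-rule — branch into T ~~Y  //  T X.
              branch 1.1.2.1 (add T ~~Y):
                T ~~Y: drop double negation, giving T Y.
                ○ open, literals {W=T, Y=T}.
              branch 1.1.2.2 (add T X):
                ○ open, literals {W=T, X=T}.
      branch 1.2 (add T (X <-> ~Y)):
        T (X <-> ~Y): β-rule — branch into T X, T ~Y  //  F X, F ~Y.
          branch 1.2.1 (add T X, T ~Y):
            ○ open, literals {W=T, X=T, Y=F}.
          branch 1.2.2 (add F X, F ~Y):
            ○ open, literals {W=T, X=F, Y=T}.
  branch 2 (add F ((Z | (~~Y | X)) | (X <-> ~Y)), F W):
    F ((Z | (~~Y | X)) | (X <-> ~Y)): α-rule — add F (Z | (~~Y | X)), F (X <-> ~Y).
    F (Z | (~~Y | X)): α-rule — add F Z, F (~~Y | X).
    F (~~Y | X): α-rule — add F ~~Y, F X.
    F ~~Y: drop double negation, giving F Y.
    F (X <-> ~Y): β-rule — branch into T X, F ~Y  //  F X, T ~Y.
      branch 2.1 (add T X, F ~Y):
        × closes — contains both X and ~X.
      branch 2.2 (add F X, T ~Y):
        ○ open, literals {W=F, X=F, Y=F, Z=F}.
1 branch closed, 6 open.
Each open branch fixes some atoms; the unmentioned ones are free. Counting distinct full assignments: branch {W=T, Z=T} (X, Y) contributes 4 new; branch {W=T, Y=T} (X, Z) contributes 2 new; branch {W=T, X=T} (Y, Z) contributes 1 new; branch {W=T, X=T, Y=F} (Z) contributes 0 new; branch {W=T, X=F, Y=T} (Z) contributes 0 new; branch {W=F, X=F, Y=F, Z=F} (none free) contributes 1 new. Total: 8.

8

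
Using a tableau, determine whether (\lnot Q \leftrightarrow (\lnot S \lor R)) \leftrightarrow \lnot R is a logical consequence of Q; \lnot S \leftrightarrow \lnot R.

Initial set: {Q; (\lnot S \leftrightarrow \lnot R); \lnot ((\lnot Q \leftrightarrow (\lnot S \lor R)) \leftrightarrow \lnot R)}.
(\lnot S \leftrightarrow \lnot R): β-rule — branch into \lnot S, \lnot R  //  \lnot \lnot S, \lnot \lnot R.
  branch 1 (add \lnot S, \lnot R):
    \lnot ((\lnot Q \leftrightarrow (\lnot S \lor R)) \leftrightarrow \lnot R): β-rule — branch into (\lnot Q \leftrightarrow (\lnot S \lor R)), \lnot \lnot R  //  \lnot (\lnot Q \leftrightarrow (\lnot S \lor R)), \lnot R.
      branch 1.1 (add (\lnot Q \leftrightarrow (\lnot S \lor R)), \lnot \lnot R):
        × closes — contains both R and \lnot R.
      branch 1.2 (add \lnot (\lnot Q \leftrightarrow (\lnot S \lor R)), \lnot R):
        \lnot (\lnot Q \leftrightarrow (\lnot S \lor R)): β-rule — branch into \lnot Q, \lnot (\lnot S \lor R)  //  \lnot \lnot Q, (\lnot S \lor R).
          branch 1.2.1 (add \lnot Q, \lnot (\lnot S \lor R)):
            × closes — contains both Q and \lnot Q.
          branch 1.2.2 (add \lnot \lnot Q, (\lnot S \lor R)):
            (\lnot S \lor R): β-rule — branch into \lnot S  //  R.
              branch 1.2.2.1 (add \lnot S):
                ○ open, literals {Q=true, R=false, S=false}.
              branch 1.2.2.2 (add R):
                × closes — contains both R and \lnot R.
  branch 2 (add \lnot \lnot S, \lnot \lnot R):
    \lnot ((\lnot Q \leftrightarrow (\lnot S \lor R)) \leftrightarrow \lnot R): β-rule — branch into (\lnot Q \leftrightarrow (\lnot S \lor R)), \lnot \lnot R  //  \lnot (\lnot Q \leftrightarrow (\lnot S \lor R)), \lnot R.
      branch 2.1 (add (\lnot Q \leftrightarrow (\lnot S \lor R)), \lnot \lnot R):
        (\lnot Q \leftrightarrow (\lnot S \lor R)): β-rule — branch into \lnot Q, (\lnot S \lor R)  //  \lnot \lnot Q, \lnot (\lnot S \lor R).
          branch 2.1.1 (add \lnot Q, (\lnot S \lor R)):
            × closes — contains both Q and \lnot Q.
          branch 2.1.2 (add \lnot \lnot Q, \lnot (\lnot S \lor R)):
            \lnot (\lnot S \lor R): α-rule — add \lnot \lnot S, \lnot R.
            × closes — contains both R and \lnot R.
      branch 2.2 (add \lnot (\lnot Q \leftrightarrow (\lnot S \lor R)), \lnot R):
        × closes — contains both R and \lnot R.
6 branches closed, 1 open.
An open branch gives a countermodel: Q=true, R=false, S=false (unmentioned atoms arbitrary); the premises hold there but the conclusion fails.

No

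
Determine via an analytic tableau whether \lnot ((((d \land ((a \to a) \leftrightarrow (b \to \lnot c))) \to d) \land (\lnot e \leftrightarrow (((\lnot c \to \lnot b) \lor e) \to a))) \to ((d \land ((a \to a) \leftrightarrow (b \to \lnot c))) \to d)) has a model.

Unsatisfiable

Initial set: {\lnot ((((d \land ((a \to a) \leftrightarrow (b \to \lnot c))) \to d) \land (\lnot e \leftrightarrow (((\lnot c \to \lnot b) \lor e) \to a))) \to ((d \land ((a \to a) \leftrightarrow (b \to \lnot c))) \to d))}.
\lnot ((((d \land ((a \to a) \leftrightarrow (b \to \lnot c))) \to d) \land (\lnot e \leftrightarrow (((\lnot c \to \lnot b) \lor e) \to a))) \to ((d \land ((a \to a) \leftrightarrow (b \to \lnot c))) \to d)): α-rule — add (((d \land ((a \to a) \leftrightarrow (b \to \lnot c))) \to d) \land (\lnot e \leftrightarrow (((\lnot c \to \lnot b) \lor e) \to a))), \lnot ((d \land ((a \to a) \leftrightarrow (b \to \lnot c))) \to d).
(((d \land ((a \to a) \leftrightarrow (b \to \lnot c))) \to d) \land (\lnot e \leftrightarrow (((\lnot c \to \lnot b) \lor e) \to a))): α-rule — add ((d \land ((a \to a) \leftrightarrow (b \to \lnot c))) \to d), (\lnot e \leftrightarrow (((\lnot c \to \lnot b) \lor e) \to a)).
\lnot ((d \land ((a \to a) \leftrightarrow (b \to \lnot c))) \to d): α-rule — add (d \land ((a \to a) \leftrightarrow (b \to \lnot c))), \lnot d.
(d \land ((a \to a) \leftrightarrow (b \to \lnot c))): α-rule — add d, ((a \to a) \leftrightarrow (b \to \lnot c)).
× closes — contains both d and \lnot d.
All 1 branch closes.
Every branch closed; the formula is unsatisfiable.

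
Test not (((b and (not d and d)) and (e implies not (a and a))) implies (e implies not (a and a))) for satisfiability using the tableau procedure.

Initial set: {not (((b and (not d and d)) and (e implies not (a and a))) implies (e implies not (a and a)))}.
not (((b and (not d and d)) and (e implies not (a and a))) implies (e implies not (a and a))): α-rule — add ((b and (not d and d)) and (e implies not (a and a))), not (e implies not (a and a)).
((b and (not d and d)) and (e implies not (a and a))): α-rule — add (b and (not d and d)), (e implies not (a and a)).
not (e implies not (a and a)): α-rule — add e, not not (a and a).
(b and (not d and d)): α-rule — add b, (not d and d).
not not (a and a): α-rule — add a, a.
(not d and d): α-rule — add not d, d.
× closes — contains both d and not d.
All 1 branch closes.
Every branch closed; the formula is unsatisfiable.

Unsatisfiable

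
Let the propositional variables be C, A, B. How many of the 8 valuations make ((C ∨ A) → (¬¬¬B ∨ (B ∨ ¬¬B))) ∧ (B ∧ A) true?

2

Initial set: {(((C ∨ A) → (¬¬¬B ∨ (B ∨ ¬¬B))) ∧ (B ∧ A))}.
(((C ∨ A) → (¬¬¬B ∨ (B ∨ ¬¬B))) ∧ (B ∧ A)): α-rule — add ((C ∨ A) → (¬¬¬B ∨ (B ∨ ¬¬B))), (B ∧ A).
(B ∧ A): α-rule — add B, A.
((C ∨ A) → (¬¬¬B ∨ (B ∨ ¬¬B))): β-rule — branch into ¬(C ∨ A)  //  (¬¬¬B ∨ (B ∨ ¬¬B)).
  branch 1 (add ¬(C ∨ A)):
    ¬(C ∨ A): α-rule — add ¬C, ¬A.
    × closes — contains both A and ¬A.
  branch 2 (add (¬¬¬B ∨ (B ∨ ¬¬B))):
    (¬¬¬B ∨ (B ∨ ¬¬B)): β-rule — branch into ¬¬¬B  //  (B ∨ ¬¬B).
      branch 2.1 (add ¬¬¬B):
        ¬¬¬B: drop double negation, giving ¬B.
        × closes — contains both B and ¬B.
      branch 2.2 (add (B ∨ ¬¬B)):
        (B ∨ ¬¬B): β-rule — branch into B  //  ¬¬B.
          branch 2.2.1 (add B):
            ○ open, literals {A=T, B=T}.
          branch 2.2.2 (add ¬¬B):
            ¬¬B: drop double negation, giving B.
            ○ open, literals {A=T, B=T}.
2 branches closed, 2 open.
Each open branch fixes some atoms; the unmentioned ones are free. Counting distinct full assignments: branch {A=T, B=T} (C) contributes 2 new; branch {A=T, B=T} (C) contributes 0 new. Total: 2.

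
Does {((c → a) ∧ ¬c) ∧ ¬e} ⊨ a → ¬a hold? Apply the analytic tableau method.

Initial set: {(((c → a) ∧ ¬c) ∧ ¬e); ¬(a → ¬a)}.
(((c → a) ∧ ¬c) ∧ ¬e): α-rule — add ((c → a) ∧ ¬c), ¬e.
¬(a → ¬a): α-rule — add a, ¬¬a.
((c → a) ∧ ¬c): α-rule — add (c → a), ¬c.
(c → a): β-rule — branch into ¬c  //  a.
  branch 1 (add ¬c):
    ○ open, literals {a=T, c=F, e=F}.
  branch 2 (add a):
    ○ open, literals {a=T, c=F, e=F}.
0 branches closed, 2 open.
An open branch gives a countermodel: a=T, c=F, e=F (unmentioned atoms arbitrary); the premises hold there but the conclusion fails.

No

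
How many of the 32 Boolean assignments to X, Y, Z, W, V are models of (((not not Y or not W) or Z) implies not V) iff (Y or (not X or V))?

14

Initial set: {T ((((not not Y or not W) or Z) implies not V) iff (Y or (not X or V)))}.
T ((((not not Y or not W) or Z) implies not V) iff (Y or (not X or V))): β-rule — branch into T (((not not Y or not W) or Z) implies not V), T (Y or (not X or V))  //  F (((not not Y or not W) or Z) implies not V), F (Y or (not X or V)).
  branch 1 (add T (((not not Y or not W) or Z) implies not V), T (Y or (not X or V))):
    T (((not not Y or not W) or Z) implies not V): β-rule — branch into F ((not not Y or not W) or Z)  //  T not V.
      branch 1.1 (add F ((not not Y or not W) or Z)):
        F ((not not Y or not W) or Z): α-rule — add F (not not Y or not W), F Z.
        F (not not Y or not W): α-rule — add F not not Y, F not W.
        F not not Y: drop double negation, giving F Y.
        T (Y or (not X or V)): β-rule — branch into T Y  //  T (not X or V).
          branch 1.1.1 (add T Y):
            × closes — contains both Y and not Y.
          branch 1.1.2 (add T (not X or V)):
            T (not X or V): β-rule — branch into T not X  //  T V.
              branch 1.1.2.1 (add T not X):
                ○ open, literals {W=true, X=false, Y=false, Z=false}.
              branch 1.1.2.2 (add T V):
                ○ open, literals {V=true, W=true, Y=false, Z=false}.
      branch 1.2 (add T not V):
        T (Y or (not X or V)): β-rule — branch into T Y  //  T (not X or V).
          branch 1.2.1 (add T Y):
            ○ open, literals {V=false, Y=true}.
          branch 1.2.2 (add T (not X or V)):
            T (not X or V): β-rule — branch into T not X  //  T V.
              branch 1.2.2.1 (add T not X):
                ○ open, literals {V=false, X=false}.
              branch 1.2.2.2 (add T V):
                × closes — contains both V and not V.
  branch 2 (add F (((not not Y or not W) or Z) implies not V), F (Y or (not X or V))):
    F (((not not Y or not W) or Z) implies not V): α-rule — add T ((not not Y or not W) or Z), F not V.
    F (Y or (not X or V)): α-rule — add F Y, F (not X or V).
    F (not X or V): α-rule — add F not X, F V.
    × closes — contains both V and not V.
3 branches closed, 4 open.
Each open branch fixes some atoms; the unmentioned ones are free. Counting distinct full assignments: branch {W=true, X=false, Y=false, Z=false} (V) contributes 2 new; branch {V=true, W=true, Y=false, Z=false} (X) contributes 1 new; branch {V=false, Y=true} (X, Z, W) contributes 8 new; branch {V=false, X=false} (Y, Z, W) contributes 3 new. Total: 14.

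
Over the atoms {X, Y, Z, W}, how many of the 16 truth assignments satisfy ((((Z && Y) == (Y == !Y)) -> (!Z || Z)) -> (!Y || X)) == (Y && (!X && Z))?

2

Initial set: {T (((((Z && Y) == (Y == !Y)) -> (!Z || Z)) -> (!Y || X)) == (Y && (!X && Z)))}.
T (((((Z && Y) == (Y == !Y)) -> (!Z || Z)) -> (!Y || X)) == (Y && (!X && Z))): β-rule — branch into T ((((Z && Y) == (Y == !Y)) -> (!Z || Z)) -> (!Y || X)), T (Y && (!X && Z))  //  F ((((Z && Y) == (Y == !Y)) -> (!Z || Z)) -> (!Y || X)), F (Y && (!X && Z)).
  branch 1 (add T ((((Z && Y) == (Y == !Y)) -> (!Z || Z)) -> (!Y || X)), T (Y && (!X && Z))):
    T (Y && (!X && Z)): α-rule — add T Y, T (!X && Z).
    T (!X && Z): α-rule — add T !X, T Z.
    T ((((Z && Y) == (Y == !Y)) -> (!Z || Z)) -> (!Y || X)): β-rule — branch into F (((Z && Y) == (Y == !Y)) -> (!Z || Z))  //  T (!Y || X).
      branch 1.1 (add F (((Z && Y) == (Y == !Y)) -> (!Z || Z))):
        F (((Z && Y) == (Y == !Y)) -> (!Z || Z)): α-rule — add T ((Z && Y) == (Y == !Y)), F (!Z || Z).
        F (!Z || Z): α-rule — add F !Z, F Z.
        × closes — contains both Z and !Z.
      branch 1.2 (add T (!Y || X)):
        T (!Y || X): β-rule — branch into T !Y  //  T X.
          branch 1.2.1 (add T !Y):
            × closes — contains both Y and !Y.
          branch 1.2.2 (add T X):
            × closes — contains both X and !X.
  branch 2 (add F ((((Z && Y) == (Y == !Y)) -> (!Z || Z)) -> (!Y || X)), F (Y && (!X && Z))):
    F ((((Z && Y) == (Y == !Y)) -> (!Z || Z)) -> (!Y || X)): α-rule — add T (((Z && Y) == (Y == !Y)) -> (!Z || Z)), F (!Y || X).
    F (!Y || X): α-rule — add F !Y, F X.
    F (Y && (!X && Z)): β-rule — branch into F Y  //  F (!X && Z).
      branch 2.1 (add F Y):
        × closes — contains both Y and !Y.
      branch 2.2 (add F (!X && Z)):
        T (((Z && Y) == (Y == !Y)) -> (!Z || Z)): β-rule — branch into F ((Z && Y) == (Y == !Y))  //  T (!Z || Z).
          branch 2.2.1 (add F ((Z && Y) == (Y == !Y))):
            F (!X && Z): β-rule — branch into F !X  //  F Z.
              branch 2.2.1.1 (add F !X):
                × closes — contains both X and !X.
              branch 2.2.1.2 (add F Z):
                F ((Z && Y) == (Y == !Y)): β-rule — branch into T (Z && Y), F (Y == !Y)  //  F (Z && Y), T (Y == !Y).
                  branch 2.2.1.2.1 (add T (Z && Y), F (Y == !Y)):
                    T (Z && Y): α-rule — add T Z, T Y.
                    × closes — contains both Z and !Z.
                  branch 2.2.1.2.2 (add F (Z && Y), T (Y == !Y)):
                    F (Z && Y): β-rule — branch into F Z  //  F Y.
                      branch 2.2.1.2.2.1 (add F Z):
                        T (Y == !Y): β-rule — branch into T Y, T !Y  //  F Y, F !Y.
                          branch 2.2.1.2.2.1.1 (add T Y, T !Y):
                            × closes — contains both Y and !Y.
                          branch 2.2.1.2.2.1.2 (add F Y, F !Y):
                            × closes — contains both Y and !Y.
                      branch 2.2.1.2.2.2 (add F Y):
                        × closes — contains both Y and !Y.
          branch 2.2.2 (add T (!Z || Z)):
            F (!X && Z): β-rule — branch into F !X  //  F Z.
              branch 2.2.2.1 (add F !X):
                × closes — contains both X and !X.
              branch 2.2.2.2 (add F Z):
                T (!Z || Z): β-rule — branch into T !Z  //  T Z.
                  branch 2.2.2.2.1 (add T !Z):
                    ○ open, literals {X=0, Y=1, Z=0}.
                  branch 2.2.2.2.2 (add T Z):
                    × closes — contains both Z and !Z.
11 branches closed, 1 open.
Each open branch fixes some atoms; the unmentioned ones are free. Counting distinct full assignments: branch {X=0, Y=1, Z=0} (W) contributes 2 new. Total: 2.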